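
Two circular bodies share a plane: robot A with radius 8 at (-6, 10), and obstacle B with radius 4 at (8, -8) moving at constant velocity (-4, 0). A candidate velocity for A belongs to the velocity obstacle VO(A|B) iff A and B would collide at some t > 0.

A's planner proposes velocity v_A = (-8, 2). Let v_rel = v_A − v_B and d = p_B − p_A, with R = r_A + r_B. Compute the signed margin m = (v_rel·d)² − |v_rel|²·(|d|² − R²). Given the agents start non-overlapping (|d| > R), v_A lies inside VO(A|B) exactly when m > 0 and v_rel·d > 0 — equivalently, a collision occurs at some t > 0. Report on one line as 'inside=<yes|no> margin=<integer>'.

d = (14, -18),  |d|² = 520;  R = 8+4 = 12,  c = 520−12² = 376
v_rel = (-4, 2),  |v_rel|² = 20;  v_rel·d = (-4)·(14) + (2)·(-18) = -92
20·t² + 184·t + 376 = 0  ⇒  m = (-92)² − 20·376 = 944
m = 944 > 0,  v_rel·d = -92 < 0  ⇒  outside

inside=no margin=944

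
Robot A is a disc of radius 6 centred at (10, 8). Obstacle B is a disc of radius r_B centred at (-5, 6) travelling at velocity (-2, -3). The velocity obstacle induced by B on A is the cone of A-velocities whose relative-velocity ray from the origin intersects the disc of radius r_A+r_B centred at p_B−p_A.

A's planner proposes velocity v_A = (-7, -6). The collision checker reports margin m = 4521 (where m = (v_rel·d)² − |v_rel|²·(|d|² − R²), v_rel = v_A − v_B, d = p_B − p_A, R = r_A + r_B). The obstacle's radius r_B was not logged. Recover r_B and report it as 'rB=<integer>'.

m = 4521
d = (-15, -2);  v_rel = (-5, -3),  |v_rel|² = 34
v_rel×d = (-5)·(-2) − (-3)·(-15) = -35
since m = R²·34 − (-35)²:  R² = (1225 + 4521) / 34 = 169
R = √169 = 13  ⇒  r_B = 13 − 6 = 7

rB=7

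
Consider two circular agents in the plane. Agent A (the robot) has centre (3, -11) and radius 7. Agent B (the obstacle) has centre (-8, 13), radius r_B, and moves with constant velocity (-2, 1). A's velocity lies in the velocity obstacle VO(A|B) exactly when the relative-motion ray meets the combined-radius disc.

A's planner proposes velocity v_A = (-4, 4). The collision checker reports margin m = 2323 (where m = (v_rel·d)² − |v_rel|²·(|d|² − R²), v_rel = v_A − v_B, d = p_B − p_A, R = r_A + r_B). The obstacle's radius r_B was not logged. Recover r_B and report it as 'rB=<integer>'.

m = 2323
d = (-11, 24);  v_rel = (-2, 3),  |v_rel|² = 13
v_rel×d = (-2)·(24) − (3)·(-11) = -15
since m = R²·13 − (-15)²:  R² = (225 + 2323) / 13 = 196
R = √196 = 14  ⇒  r_B = 14 − 7 = 7

rB=7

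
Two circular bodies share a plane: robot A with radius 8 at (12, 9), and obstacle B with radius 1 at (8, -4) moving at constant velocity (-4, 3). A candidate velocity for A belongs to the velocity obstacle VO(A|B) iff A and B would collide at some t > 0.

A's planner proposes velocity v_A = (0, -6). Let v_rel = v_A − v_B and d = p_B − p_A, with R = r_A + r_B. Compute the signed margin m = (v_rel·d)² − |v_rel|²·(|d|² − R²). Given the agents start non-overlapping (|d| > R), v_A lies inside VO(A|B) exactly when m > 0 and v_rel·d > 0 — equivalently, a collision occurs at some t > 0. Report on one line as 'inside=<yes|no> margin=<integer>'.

d = (-4, -13),  |d|² = 185;  R = 8+1 = 9,  c = 185−9² = 104
v_rel = (4, -9),  |v_rel|² = 97;  v_rel·d = (4)·(-4) + (-9)·(-13) = 101
97·t² − 202·t + 104 = 0  ⇒  m = 101² − 97·104 = 113
m = 113 > 0,  v_rel·d = 101 > 0  ⇒  inside

inside=yes margin=113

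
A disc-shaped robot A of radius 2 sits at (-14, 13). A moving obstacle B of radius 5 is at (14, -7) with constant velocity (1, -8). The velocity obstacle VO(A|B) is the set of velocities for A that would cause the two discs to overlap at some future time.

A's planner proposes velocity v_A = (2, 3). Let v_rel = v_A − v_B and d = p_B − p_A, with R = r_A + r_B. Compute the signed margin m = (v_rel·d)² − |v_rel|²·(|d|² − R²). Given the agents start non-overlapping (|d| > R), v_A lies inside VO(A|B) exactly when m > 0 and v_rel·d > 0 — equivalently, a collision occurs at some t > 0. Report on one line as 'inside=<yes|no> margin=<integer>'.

d = (28, -20),  |d|² = 1184;  R = 2+5 = 7,  c = 1184−7² = 1135
v_rel = (1, 11),  |v_rel|² = 122;  v_rel·d = (1)·(28) + (11)·(-20) = -192
122·t² + 384·t + 1135 = 0  ⇒  m = (-192)² − 122·1135 = -101606
m = -101606 < 0,  v_rel·d = -192 < 0  ⇒  outside

inside=no margin=-101606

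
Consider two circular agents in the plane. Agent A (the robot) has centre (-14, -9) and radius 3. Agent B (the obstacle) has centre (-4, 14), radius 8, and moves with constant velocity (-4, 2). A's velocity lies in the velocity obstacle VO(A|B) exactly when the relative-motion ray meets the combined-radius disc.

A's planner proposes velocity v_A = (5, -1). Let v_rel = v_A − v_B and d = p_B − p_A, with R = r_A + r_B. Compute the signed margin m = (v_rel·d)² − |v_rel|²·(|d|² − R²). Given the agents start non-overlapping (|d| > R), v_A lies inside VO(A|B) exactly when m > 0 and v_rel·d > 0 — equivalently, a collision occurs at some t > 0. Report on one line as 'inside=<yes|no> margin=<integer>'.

d = (10, 23),  |d|² = 629;  R = 3+8 = 11,  c = 629−11² = 508
v_rel = (9, -3),  |v_rel|² = 90;  v_rel·d = (9)·(10) + (-3)·(23) = 21
90·t² − 42·t + 508 = 0  ⇒  m = 21² − 90·508 = -45279
m = -45279 < 0,  v_rel·d = 21 > 0  ⇒  outside

inside=no margin=-45279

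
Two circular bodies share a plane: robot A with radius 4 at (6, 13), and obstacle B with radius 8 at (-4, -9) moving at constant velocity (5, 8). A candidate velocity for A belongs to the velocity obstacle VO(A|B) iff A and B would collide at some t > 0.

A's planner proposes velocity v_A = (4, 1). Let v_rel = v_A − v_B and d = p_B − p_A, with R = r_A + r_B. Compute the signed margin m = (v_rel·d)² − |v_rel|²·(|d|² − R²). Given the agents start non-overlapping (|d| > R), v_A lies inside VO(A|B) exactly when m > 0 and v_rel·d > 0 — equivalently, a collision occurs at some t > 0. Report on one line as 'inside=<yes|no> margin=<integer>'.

d = (-10, -22),  |d|² = 584;  R = 4+8 = 12,  c = 584−12² = 440
v_rel = (-1, -7),  |v_rel|² = 50;  v_rel·d = (-1)·(-10) + (-7)·(-22) = 164
50·t² − 328·t + 440 = 0  ⇒  m = 164² − 50·440 = 4896
m = 4896 > 0,  v_rel·d = 164 > 0  ⇒  inside

inside=yes margin=4896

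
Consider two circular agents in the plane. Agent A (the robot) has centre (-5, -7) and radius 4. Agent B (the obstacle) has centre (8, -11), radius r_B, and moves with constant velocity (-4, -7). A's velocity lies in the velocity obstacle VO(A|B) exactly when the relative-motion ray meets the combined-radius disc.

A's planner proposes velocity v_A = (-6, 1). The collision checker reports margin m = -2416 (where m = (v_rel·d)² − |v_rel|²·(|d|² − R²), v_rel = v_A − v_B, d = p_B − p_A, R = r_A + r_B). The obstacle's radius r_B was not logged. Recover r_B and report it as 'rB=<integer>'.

m = -2416
d = (13, -4);  v_rel = (-2, 8),  |v_rel|² = 68
v_rel×d = (-2)·(-4) − (8)·(13) = -96
since m = R²·68 − (-96)²:  R² = (9216 + -2416) / 68 = 100
R = √100 = 10  ⇒  r_B = 10 − 4 = 6

rB=6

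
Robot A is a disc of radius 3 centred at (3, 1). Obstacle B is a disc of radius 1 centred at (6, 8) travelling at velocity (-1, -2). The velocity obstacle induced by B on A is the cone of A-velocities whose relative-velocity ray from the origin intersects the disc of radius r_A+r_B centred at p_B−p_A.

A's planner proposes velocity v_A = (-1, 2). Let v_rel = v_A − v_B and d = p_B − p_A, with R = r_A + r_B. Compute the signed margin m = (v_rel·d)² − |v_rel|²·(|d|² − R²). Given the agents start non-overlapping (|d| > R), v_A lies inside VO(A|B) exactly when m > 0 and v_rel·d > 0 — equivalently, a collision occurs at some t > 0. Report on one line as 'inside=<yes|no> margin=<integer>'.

d = (3, 7),  |d|² = 58;  R = 3+1 = 4,  c = 58−4² = 42
v_rel = (0, 4),  |v_rel|² = 16;  v_rel·d = (0)·(3) + (4)·(7) = 28
16·t² − 56·t + 42 = 0  ⇒  m = 28² − 16·42 = 112
m = 112 > 0,  v_rel·d = 28 > 0  ⇒  inside

inside=yes margin=112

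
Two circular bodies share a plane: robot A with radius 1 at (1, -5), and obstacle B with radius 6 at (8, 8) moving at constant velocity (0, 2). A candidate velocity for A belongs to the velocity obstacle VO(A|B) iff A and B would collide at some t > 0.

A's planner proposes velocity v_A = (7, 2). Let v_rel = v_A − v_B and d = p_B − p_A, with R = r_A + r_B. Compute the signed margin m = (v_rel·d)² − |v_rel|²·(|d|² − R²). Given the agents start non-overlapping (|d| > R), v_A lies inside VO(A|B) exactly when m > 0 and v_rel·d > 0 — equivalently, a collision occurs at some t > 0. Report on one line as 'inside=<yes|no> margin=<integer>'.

d = (7, 13),  |d|² = 218;  R = 1+6 = 7,  c = 218−7² = 169
v_rel = (7, 0),  |v_rel|² = 49;  v_rel·d = (7)·(7) + (0)·(13) = 49
49·t² − 98·t + 169 = 0  ⇒  m = 49² − 49·169 = -5880
m = -5880 < 0,  v_rel·d = 49 > 0  ⇒  outside

inside=no margin=-5880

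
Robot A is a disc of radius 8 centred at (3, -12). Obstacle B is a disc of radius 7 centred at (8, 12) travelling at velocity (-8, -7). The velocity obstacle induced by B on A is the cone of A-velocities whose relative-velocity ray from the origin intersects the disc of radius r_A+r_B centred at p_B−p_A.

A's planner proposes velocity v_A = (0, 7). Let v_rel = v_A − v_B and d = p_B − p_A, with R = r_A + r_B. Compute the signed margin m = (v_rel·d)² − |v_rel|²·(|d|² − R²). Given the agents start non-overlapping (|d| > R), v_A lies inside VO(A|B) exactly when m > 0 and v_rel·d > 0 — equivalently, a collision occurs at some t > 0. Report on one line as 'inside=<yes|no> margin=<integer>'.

d = (5, 24),  |d|² = 601;  R = 8+7 = 15,  c = 601−15² = 376
v_rel = (8, 14),  |v_rel|² = 260;  v_rel·d = (8)·(5) + (14)·(24) = 376
260·t² − 752·t + 376 = 0  ⇒  m = 376² − 260·376 = 43616
m = 43616 > 0,  v_rel·d = 376 > 0  ⇒  inside

inside=yes margin=43616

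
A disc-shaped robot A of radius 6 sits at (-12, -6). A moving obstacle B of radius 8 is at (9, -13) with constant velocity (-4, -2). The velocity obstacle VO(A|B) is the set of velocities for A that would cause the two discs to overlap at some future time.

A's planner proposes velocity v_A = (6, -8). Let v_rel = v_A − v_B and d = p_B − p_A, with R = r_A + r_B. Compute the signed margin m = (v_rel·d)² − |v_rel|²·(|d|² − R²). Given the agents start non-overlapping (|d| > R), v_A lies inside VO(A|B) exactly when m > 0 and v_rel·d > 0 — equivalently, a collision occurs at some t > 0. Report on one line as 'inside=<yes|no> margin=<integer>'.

d = (21, -7),  |d|² = 490;  R = 6+8 = 14,  c = 490−14² = 294
v_rel = (10, -6),  |v_rel|² = 136;  v_rel·d = (10)·(21) + (-6)·(-7) = 252
136·t² − 504·t + 294 = 0  ⇒  m = 252² − 136·294 = 23520
m = 23520 > 0,  v_rel·d = 252 > 0  ⇒  inside

inside=yes margin=23520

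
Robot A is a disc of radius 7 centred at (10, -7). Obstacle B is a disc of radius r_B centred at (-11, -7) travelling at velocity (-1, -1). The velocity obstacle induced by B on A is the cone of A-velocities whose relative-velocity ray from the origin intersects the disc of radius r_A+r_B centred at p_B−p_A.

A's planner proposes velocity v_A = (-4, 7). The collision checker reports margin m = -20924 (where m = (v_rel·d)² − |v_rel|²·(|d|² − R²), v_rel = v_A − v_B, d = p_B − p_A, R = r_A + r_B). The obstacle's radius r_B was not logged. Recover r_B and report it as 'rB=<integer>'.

m = -20924
d = (-21, 0);  v_rel = (-3, 8),  |v_rel|² = 73
v_rel×d = (-3)·(0) − (8)·(-21) = 168
since m = R²·73 − 168²:  R² = (28224 + -20924) / 73 = 100
R = √100 = 10  ⇒  r_B = 10 − 7 = 3

rB=3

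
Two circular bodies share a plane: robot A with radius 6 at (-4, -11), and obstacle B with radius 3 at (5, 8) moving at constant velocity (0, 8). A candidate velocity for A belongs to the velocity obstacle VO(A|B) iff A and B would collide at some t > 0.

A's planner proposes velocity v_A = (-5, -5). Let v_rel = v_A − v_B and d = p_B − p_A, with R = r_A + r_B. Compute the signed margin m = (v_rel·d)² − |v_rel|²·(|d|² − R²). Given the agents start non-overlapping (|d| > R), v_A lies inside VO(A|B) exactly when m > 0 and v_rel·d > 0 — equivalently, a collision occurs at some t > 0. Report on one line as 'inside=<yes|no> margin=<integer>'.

d = (9, 19),  |d|² = 442;  R = 6+3 = 9,  c = 442−9² = 361
v_rel = (-5, -13),  |v_rel|² = 194;  v_rel·d = (-5)·(9) + (-13)·(19) = -292
194·t² + 584·t + 361 = 0  ⇒  m = (-292)² − 194·361 = 15230
m = 15230 > 0,  v_rel·d = -292 < 0  ⇒  outside

inside=no margin=15230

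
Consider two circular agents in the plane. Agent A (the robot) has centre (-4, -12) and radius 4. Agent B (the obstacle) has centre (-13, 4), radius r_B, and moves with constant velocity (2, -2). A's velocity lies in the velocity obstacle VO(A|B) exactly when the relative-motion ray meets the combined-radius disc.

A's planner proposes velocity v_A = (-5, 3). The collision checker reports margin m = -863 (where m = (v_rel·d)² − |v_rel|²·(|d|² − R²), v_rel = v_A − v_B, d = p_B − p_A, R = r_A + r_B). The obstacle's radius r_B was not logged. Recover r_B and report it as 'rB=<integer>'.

m = -863
d = (-9, 16);  v_rel = (-7, 5),  |v_rel|² = 74
v_rel×d = (-7)·(16) − (5)·(-9) = -67
since m = R²·74 − (-67)²:  R² = (4489 + -863) / 74 = 49
R = √49 = 7  ⇒  r_B = 7 − 4 = 3

rB=3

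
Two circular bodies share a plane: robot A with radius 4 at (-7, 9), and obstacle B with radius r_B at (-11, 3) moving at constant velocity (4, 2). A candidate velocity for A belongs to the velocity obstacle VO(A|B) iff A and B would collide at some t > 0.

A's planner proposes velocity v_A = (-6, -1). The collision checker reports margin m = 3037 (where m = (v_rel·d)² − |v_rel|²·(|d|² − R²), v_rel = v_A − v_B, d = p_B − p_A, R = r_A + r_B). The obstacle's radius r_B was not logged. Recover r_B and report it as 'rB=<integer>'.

m = 3037
d = (-4, -6);  v_rel = (-10, -3),  |v_rel|² = 109
v_rel×d = (-10)·(-6) − (-3)·(-4) = 48
since m = R²·109 − 48²:  R² = (2304 + 3037) / 109 = 49
R = √49 = 7  ⇒  r_B = 7 − 4 = 3

rB=3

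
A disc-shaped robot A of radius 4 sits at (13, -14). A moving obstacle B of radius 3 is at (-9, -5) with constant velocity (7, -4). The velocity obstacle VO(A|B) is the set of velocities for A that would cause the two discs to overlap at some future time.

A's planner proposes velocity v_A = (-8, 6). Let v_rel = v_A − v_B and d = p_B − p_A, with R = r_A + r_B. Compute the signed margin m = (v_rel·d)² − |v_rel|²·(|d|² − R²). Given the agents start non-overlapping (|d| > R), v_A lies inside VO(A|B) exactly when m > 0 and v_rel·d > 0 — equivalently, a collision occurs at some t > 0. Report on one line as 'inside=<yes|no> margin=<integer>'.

d = (-22, 9),  |d|² = 565;  R = 4+3 = 7,  c = 565−7² = 516
v_rel = (-15, 10),  |v_rel|² = 325;  v_rel·d = (-15)·(-22) + (10)·(9) = 420
325·t² − 840·t + 516 = 0  ⇒  m = 420² − 325·516 = 8700
m = 8700 > 0,  v_rel·d = 420 > 0  ⇒  inside

inside=yes margin=8700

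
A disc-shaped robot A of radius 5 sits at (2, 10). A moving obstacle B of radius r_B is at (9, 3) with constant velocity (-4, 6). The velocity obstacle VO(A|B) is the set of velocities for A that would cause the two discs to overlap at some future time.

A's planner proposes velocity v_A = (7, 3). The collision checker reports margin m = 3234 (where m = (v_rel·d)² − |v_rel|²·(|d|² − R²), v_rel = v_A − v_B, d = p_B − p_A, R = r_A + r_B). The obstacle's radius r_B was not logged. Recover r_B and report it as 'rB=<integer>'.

m = 3234
d = (7, -7);  v_rel = (11, -3),  |v_rel|² = 130
v_rel×d = (11)·(-7) − (-3)·(7) = -56
since m = R²·130 − (-56)²:  R² = (3136 + 3234) / 130 = 49
R = √49 = 7  ⇒  r_B = 7 − 5 = 2

rB=2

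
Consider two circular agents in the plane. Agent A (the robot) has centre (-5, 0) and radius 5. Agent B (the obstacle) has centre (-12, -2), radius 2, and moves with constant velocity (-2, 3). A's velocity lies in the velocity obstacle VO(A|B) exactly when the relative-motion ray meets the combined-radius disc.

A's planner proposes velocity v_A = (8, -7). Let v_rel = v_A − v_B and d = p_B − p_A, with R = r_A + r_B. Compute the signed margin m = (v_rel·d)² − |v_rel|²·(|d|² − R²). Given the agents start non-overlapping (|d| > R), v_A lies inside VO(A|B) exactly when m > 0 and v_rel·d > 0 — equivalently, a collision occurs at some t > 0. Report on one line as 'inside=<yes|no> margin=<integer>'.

d = (-7, -2),  |d|² = 53;  R = 5+2 = 7,  c = 53−7² = 4
v_rel = (10, -10),  |v_rel|² = 200;  v_rel·d = (10)·(-7) + (-10)·(-2) = -50
200·t² + 100·t + 4 = 0  ⇒  m = (-50)² − 200·4 = 1700
m = 1700 > 0,  v_rel·d = -50 < 0  ⇒  outside

inside=no margin=1700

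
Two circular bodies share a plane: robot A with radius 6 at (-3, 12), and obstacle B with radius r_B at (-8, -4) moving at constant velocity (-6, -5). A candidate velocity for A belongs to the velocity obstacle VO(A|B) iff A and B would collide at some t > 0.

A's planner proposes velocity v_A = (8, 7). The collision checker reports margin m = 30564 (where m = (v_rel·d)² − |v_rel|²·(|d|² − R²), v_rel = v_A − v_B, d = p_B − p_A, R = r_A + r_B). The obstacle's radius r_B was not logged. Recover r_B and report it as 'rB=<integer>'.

m = 30564
d = (-5, -16);  v_rel = (14, 12),  |v_rel|² = 340
v_rel×d = (14)·(-16) − (12)·(-5) = -164
since m = R²·340 − (-164)²:  R² = (26896 + 30564) / 340 = 169
R = √169 = 13  ⇒  r_B = 13 − 6 = 7

rB=7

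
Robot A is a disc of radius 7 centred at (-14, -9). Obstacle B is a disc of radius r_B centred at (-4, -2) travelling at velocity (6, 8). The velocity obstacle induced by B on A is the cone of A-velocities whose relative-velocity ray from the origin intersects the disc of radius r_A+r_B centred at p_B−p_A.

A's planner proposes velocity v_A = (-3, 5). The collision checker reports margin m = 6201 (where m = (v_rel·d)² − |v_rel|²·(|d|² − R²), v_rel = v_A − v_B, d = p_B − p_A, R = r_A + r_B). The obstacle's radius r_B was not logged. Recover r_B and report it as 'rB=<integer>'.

m = 6201
d = (10, 7);  v_rel = (-9, -3),  |v_rel|² = 90
v_rel×d = (-9)·(7) − (-3)·(10) = -33
since m = R²·90 − (-33)²:  R² = (1089 + 6201) / 90 = 81
R = √81 = 9  ⇒  r_B = 9 − 7 = 2

rB=2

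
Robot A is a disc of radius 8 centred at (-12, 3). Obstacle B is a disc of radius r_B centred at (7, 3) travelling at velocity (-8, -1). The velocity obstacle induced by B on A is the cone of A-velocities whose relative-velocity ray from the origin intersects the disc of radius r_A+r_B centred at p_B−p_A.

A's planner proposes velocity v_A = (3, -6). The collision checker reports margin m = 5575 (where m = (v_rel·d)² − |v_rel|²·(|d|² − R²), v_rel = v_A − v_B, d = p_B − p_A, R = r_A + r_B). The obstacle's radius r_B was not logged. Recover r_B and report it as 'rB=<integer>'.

m = 5575
d = (19, 0);  v_rel = (11, -5),  |v_rel|² = 146
v_rel×d = (11)·(0) − (-5)·(19) = 95
since m = R²·146 − 95²:  R² = (9025 + 5575) / 146 = 100
R = √100 = 10  ⇒  r_B = 10 − 8 = 2

rB=2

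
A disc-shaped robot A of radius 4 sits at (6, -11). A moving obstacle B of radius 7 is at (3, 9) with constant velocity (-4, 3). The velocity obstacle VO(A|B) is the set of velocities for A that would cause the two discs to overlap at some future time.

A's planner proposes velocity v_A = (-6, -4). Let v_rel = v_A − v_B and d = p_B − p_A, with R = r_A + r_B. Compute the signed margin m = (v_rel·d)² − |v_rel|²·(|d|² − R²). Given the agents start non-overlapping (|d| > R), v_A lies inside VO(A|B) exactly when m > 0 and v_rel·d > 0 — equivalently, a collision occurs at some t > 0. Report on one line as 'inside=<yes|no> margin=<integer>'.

d = (-3, 20),  |d|² = 409;  R = 4+7 = 11,  c = 409−11² = 288
v_rel = (-2, -7),  |v_rel|² = 53;  v_rel·d = (-2)·(-3) + (-7)·(20) = -134
53·t² + 268·t + 288 = 0  ⇒  m = (-134)² − 53·288 = 2692
m = 2692 > 0,  v_rel·d = -134 < 0  ⇒  outside

inside=no margin=2692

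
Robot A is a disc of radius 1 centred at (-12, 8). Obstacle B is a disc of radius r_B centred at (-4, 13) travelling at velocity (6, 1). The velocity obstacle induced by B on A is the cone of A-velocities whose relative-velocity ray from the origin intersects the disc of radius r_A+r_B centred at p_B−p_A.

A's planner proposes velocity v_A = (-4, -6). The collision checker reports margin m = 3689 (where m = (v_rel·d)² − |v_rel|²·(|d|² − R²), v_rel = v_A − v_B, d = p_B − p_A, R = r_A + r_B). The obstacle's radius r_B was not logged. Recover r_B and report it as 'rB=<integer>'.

m = 3689
d = (8, 5);  v_rel = (-10, -7),  |v_rel|² = 149
v_rel×d = (-10)·(5) − (-7)·(8) = 6
since m = R²·149 − 6²:  R² = (36 + 3689) / 149 = 25
R = √25 = 5  ⇒  r_B = 5 − 1 = 4

rB=4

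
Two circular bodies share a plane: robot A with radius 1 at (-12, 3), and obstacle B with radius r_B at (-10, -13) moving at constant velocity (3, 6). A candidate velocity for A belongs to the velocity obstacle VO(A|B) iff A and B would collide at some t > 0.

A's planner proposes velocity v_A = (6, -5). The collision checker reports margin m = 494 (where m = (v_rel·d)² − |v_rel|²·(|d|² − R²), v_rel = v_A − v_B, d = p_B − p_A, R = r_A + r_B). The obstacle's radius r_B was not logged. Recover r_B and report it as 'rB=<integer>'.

m = 494
d = (2, -16);  v_rel = (3, -11),  |v_rel|² = 130
v_rel×d = (3)·(-16) − (-11)·(2) = -26
since m = R²·130 − (-26)²:  R² = (676 + 494) / 130 = 9
R = √9 = 3  ⇒  r_B = 3 − 1 = 2

rB=2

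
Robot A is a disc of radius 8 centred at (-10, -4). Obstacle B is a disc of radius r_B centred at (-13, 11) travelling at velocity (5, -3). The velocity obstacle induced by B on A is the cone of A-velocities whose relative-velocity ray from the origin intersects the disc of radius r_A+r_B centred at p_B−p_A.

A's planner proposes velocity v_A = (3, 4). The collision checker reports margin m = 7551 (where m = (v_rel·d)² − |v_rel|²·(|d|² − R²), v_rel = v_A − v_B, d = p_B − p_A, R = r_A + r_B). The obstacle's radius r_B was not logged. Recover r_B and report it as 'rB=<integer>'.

m = 7551
d = (-3, 15);  v_rel = (-2, 7),  |v_rel|² = 53
v_rel×d = (-2)·(15) − (7)·(-3) = -9
since m = R²·53 − (-9)²:  R² = (81 + 7551) / 53 = 144
R = √144 = 12  ⇒  r_B = 12 − 8 = 4

rB=4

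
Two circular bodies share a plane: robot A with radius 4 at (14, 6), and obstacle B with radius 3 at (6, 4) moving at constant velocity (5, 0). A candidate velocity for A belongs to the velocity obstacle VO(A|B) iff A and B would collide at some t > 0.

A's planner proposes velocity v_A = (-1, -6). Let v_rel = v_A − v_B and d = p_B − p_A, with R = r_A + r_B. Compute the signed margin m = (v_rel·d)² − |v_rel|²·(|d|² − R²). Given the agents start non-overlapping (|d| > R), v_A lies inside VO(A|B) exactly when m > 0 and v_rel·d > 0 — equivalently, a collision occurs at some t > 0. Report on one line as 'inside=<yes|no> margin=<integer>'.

d = (-8, -2),  |d|² = 68;  R = 4+3 = 7,  c = 68−7² = 19
v_rel = (-6, -6),  |v_rel|² = 72;  v_rel·d = (-6)·(-8) + (-6)·(-2) = 60
72·t² − 120·t + 19 = 0  ⇒  m = 60² − 72·19 = 2232
m = 2232 > 0,  v_rel·d = 60 > 0  ⇒  inside

inside=yes margin=2232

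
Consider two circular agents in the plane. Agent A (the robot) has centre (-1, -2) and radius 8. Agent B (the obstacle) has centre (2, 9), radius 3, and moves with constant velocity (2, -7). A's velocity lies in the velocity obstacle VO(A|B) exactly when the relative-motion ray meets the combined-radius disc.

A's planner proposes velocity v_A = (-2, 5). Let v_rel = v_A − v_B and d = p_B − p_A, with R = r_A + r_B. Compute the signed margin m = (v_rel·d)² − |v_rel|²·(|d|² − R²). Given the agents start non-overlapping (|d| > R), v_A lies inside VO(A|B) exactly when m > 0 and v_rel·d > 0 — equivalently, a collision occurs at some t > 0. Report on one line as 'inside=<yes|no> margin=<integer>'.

d = (3, 11),  |d|² = 130;  R = 8+3 = 11,  c = 130−11² = 9
v_rel = (-4, 12),  |v_rel|² = 160;  v_rel·d = (-4)·(3) + (12)·(11) = 120
160·t² − 240·t + 9 = 0  ⇒  m = 120² − 160·9 = 12960
m = 12960 > 0,  v_rel·d = 120 > 0  ⇒  inside

inside=yes margin=12960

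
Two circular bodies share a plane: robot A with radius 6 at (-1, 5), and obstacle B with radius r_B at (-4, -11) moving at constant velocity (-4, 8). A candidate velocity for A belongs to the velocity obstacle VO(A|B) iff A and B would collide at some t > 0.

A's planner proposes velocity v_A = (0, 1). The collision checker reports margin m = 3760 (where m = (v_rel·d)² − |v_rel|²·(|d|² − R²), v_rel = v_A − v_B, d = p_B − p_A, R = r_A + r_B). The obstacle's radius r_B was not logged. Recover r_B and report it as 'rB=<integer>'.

m = 3760
d = (-3, -16);  v_rel = (4, -7),  |v_rel|² = 65
v_rel×d = (4)·(-16) − (-7)·(-3) = -85
since m = R²·65 − (-85)²:  R² = (7225 + 3760) / 65 = 169
R = √169 = 13  ⇒  r_B = 13 − 6 = 7

rB=7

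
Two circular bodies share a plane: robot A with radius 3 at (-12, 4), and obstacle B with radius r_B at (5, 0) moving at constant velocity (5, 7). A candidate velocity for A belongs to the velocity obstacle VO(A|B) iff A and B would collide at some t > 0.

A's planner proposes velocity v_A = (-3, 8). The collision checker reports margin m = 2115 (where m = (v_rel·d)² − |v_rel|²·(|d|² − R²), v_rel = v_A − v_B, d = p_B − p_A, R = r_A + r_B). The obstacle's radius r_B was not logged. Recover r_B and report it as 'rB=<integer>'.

m = 2115
d = (17, -4);  v_rel = (-8, 1),  |v_rel|² = 65
v_rel×d = (-8)·(-4) − (1)·(17) = 15
since m = R²·65 − 15²:  R² = (225 + 2115) / 65 = 36
R = √36 = 6  ⇒  r_B = 6 − 3 = 3

rB=3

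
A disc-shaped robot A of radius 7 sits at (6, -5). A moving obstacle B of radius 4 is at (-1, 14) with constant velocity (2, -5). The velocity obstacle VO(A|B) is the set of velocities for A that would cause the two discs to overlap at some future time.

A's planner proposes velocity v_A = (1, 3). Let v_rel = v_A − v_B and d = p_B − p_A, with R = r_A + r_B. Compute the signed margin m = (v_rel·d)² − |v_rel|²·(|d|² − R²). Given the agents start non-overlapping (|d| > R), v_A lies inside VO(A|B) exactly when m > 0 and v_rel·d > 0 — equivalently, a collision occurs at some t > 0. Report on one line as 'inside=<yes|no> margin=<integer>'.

d = (-7, 19),  |d|² = 410;  R = 7+4 = 11,  c = 410−11² = 289
v_rel = (-1, 8),  |v_rel|² = 65;  v_rel·d = (-1)·(-7) + (8)·(19) = 159
65·t² − 318·t + 289 = 0  ⇒  m = 159² − 65·289 = 6496
m = 6496 > 0,  v_rel·d = 159 > 0  ⇒  inside

inside=yes margin=6496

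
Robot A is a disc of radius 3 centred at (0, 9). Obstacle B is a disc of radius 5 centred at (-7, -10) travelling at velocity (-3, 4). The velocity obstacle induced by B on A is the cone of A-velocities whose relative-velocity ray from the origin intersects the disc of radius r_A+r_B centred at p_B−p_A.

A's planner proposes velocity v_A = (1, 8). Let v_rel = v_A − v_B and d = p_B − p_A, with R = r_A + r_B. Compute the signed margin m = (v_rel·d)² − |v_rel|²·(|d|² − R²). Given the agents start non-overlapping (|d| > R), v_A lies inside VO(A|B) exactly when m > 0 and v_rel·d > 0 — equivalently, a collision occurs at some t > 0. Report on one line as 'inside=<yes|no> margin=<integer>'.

d = (-7, -19),  |d|² = 410;  R = 3+5 = 8,  c = 410−8² = 346
v_rel = (4, 4),  |v_rel|² = 32;  v_rel·d = (4)·(-7) + (4)·(-19) = -104
32·t² + 208·t + 346 = 0  ⇒  m = (-104)² − 32·346 = -256
m = -256 < 0,  v_rel·d = -104 < 0  ⇒  outside

inside=no margin=-256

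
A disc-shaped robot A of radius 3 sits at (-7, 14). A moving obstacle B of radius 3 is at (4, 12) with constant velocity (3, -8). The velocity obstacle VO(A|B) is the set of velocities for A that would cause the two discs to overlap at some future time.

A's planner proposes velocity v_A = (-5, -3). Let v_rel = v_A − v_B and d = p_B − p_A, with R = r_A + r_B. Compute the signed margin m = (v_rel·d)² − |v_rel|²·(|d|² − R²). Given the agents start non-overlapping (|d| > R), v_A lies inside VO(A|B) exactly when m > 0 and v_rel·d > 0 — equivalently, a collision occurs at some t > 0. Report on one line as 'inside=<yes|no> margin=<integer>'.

d = (11, -2),  |d|² = 125;  R = 3+3 = 6,  c = 125−6² = 89
v_rel = (-8, 5),  |v_rel|² = 89;  v_rel·d = (-8)·(11) + (5)·(-2) = -98
89·t² + 196·t + 89 = 0  ⇒  m = (-98)² − 89·89 = 1683
m = 1683 > 0,  v_rel·d = -98 < 0  ⇒  outside

inside=no margin=1683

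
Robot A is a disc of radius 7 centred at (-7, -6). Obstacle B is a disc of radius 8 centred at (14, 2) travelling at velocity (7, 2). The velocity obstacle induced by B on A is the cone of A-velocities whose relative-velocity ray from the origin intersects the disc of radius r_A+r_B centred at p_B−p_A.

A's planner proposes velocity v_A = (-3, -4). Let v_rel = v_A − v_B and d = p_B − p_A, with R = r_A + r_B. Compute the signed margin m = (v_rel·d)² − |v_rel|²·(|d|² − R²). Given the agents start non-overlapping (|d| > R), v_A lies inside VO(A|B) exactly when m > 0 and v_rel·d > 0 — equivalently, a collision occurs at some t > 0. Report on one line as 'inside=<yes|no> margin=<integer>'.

d = (21, 8),  |d|² = 505;  R = 7+8 = 15,  c = 505−15² = 280
v_rel = (-10, -6),  |v_rel|² = 136;  v_rel·d = (-10)·(21) + (-6)·(8) = -258
136·t² + 516·t + 280 = 0  ⇒  m = (-258)² − 136·280 = 28484
m = 28484 > 0,  v_rel·d = -258 < 0  ⇒  outside

inside=no margin=28484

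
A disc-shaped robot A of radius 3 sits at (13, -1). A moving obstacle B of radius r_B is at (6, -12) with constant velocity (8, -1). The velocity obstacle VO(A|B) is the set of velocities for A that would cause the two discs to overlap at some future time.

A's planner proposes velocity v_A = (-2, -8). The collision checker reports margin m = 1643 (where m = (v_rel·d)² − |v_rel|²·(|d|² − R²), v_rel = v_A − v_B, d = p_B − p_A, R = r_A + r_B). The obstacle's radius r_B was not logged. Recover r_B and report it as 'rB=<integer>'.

m = 1643
d = (-7, -11);  v_rel = (-10, -7),  |v_rel|² = 149
v_rel×d = (-10)·(-11) − (-7)·(-7) = 61
since m = R²·149 − 61²:  R² = (3721 + 1643) / 149 = 36
R = √36 = 6  ⇒  r_B = 6 − 3 = 3

rB=3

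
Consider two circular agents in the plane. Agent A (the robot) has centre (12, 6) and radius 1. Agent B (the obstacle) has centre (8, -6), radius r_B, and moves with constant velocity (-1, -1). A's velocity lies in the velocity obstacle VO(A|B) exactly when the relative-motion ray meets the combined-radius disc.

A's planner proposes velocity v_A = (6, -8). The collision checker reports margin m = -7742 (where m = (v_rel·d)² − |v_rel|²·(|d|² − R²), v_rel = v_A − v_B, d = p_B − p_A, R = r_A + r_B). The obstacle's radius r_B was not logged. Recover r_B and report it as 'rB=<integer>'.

m = -7742
d = (-4, -12);  v_rel = (7, -7),  |v_rel|² = 98
v_rel×d = (7)·(-12) − (-7)·(-4) = -112
since m = R²·98 − (-112)²:  R² = (12544 + -7742) / 98 = 49
R = √49 = 7  ⇒  r_B = 7 − 1 = 6

rB=6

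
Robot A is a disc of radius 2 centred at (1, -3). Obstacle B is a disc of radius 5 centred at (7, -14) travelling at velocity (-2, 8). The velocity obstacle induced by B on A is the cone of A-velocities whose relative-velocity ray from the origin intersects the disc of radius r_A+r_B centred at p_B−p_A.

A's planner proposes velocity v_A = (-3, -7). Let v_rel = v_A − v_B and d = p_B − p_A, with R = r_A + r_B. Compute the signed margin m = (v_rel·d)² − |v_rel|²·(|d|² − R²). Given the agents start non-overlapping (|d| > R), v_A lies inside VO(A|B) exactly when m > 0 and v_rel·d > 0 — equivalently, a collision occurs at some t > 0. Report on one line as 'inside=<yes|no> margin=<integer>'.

d = (6, -11),  |d|² = 157;  R = 2+5 = 7,  c = 157−7² = 108
v_rel = (-1, -15),  |v_rel|² = 226;  v_rel·d = (-1)·(6) + (-15)·(-11) = 159
226·t² − 318·t + 108 = 0  ⇒  m = 159² − 226·108 = 873
m = 873 > 0,  v_rel·d = 159 > 0  ⇒  inside

inside=yes margin=873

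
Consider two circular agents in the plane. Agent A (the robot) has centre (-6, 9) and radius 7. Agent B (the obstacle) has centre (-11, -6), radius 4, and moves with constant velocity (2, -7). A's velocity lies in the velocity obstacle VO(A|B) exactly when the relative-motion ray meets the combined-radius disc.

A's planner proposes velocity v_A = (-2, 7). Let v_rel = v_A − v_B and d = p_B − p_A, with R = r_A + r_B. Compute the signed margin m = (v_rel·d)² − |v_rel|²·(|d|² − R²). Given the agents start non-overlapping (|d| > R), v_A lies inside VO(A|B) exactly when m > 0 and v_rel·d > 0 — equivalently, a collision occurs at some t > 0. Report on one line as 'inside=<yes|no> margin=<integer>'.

d = (-5, -15),  |d|² = 250;  R = 7+4 = 11,  c = 250−11² = 129
v_rel = (-4, 14),  |v_rel|² = 212;  v_rel·d = (-4)·(-5) + (14)·(-15) = -190
212·t² + 380·t + 129 = 0  ⇒  m = (-190)² − 212·129 = 8752
m = 8752 > 0,  v_rel·d = -190 < 0  ⇒  outside

inside=no margin=8752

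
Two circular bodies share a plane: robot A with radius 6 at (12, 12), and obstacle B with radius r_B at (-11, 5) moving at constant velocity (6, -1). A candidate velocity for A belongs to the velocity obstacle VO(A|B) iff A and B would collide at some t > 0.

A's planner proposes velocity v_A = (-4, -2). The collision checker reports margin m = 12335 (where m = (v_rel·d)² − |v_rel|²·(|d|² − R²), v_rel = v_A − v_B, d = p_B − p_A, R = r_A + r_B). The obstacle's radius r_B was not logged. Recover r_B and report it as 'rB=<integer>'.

m = 12335
d = (-23, -7);  v_rel = (-10, -1),  |v_rel|² = 101
v_rel×d = (-10)·(-7) − (-1)·(-23) = 47
since m = R²·101 − 47²:  R² = (2209 + 12335) / 101 = 144
R = √144 = 12  ⇒  r_B = 12 − 6 = 6

rB=6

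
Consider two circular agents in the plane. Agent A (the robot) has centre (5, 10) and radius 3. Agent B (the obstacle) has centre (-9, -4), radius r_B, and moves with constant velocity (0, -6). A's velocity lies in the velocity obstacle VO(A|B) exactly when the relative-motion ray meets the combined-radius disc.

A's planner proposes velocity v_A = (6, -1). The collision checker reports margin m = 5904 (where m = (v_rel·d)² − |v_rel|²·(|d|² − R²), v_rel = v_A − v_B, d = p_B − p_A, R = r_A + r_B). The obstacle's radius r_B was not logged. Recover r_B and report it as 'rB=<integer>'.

m = 5904
d = (-14, -14);  v_rel = (6, 5),  |v_rel|² = 61
v_rel×d = (6)·(-14) − (5)·(-14) = -14
since m = R²·61 − (-14)²:  R² = (196 + 5904) / 61 = 100
R = √100 = 10  ⇒  r_B = 10 − 3 = 7

rB=7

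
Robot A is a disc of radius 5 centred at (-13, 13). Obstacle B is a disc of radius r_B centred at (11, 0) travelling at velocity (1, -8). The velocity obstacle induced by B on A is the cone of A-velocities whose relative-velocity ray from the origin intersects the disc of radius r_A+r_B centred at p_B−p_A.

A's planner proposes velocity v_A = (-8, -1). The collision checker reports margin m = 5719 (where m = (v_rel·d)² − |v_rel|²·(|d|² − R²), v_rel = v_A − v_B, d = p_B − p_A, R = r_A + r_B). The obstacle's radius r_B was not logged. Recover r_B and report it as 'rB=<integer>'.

m = 5719
d = (24, -13);  v_rel = (-9, 7),  |v_rel|² = 130
v_rel×d = (-9)·(-13) − (7)·(24) = -51
since m = R²·130 − (-51)²:  R² = (2601 + 5719) / 130 = 64
R = √64 = 8  ⇒  r_B = 8 − 5 = 3

rB=3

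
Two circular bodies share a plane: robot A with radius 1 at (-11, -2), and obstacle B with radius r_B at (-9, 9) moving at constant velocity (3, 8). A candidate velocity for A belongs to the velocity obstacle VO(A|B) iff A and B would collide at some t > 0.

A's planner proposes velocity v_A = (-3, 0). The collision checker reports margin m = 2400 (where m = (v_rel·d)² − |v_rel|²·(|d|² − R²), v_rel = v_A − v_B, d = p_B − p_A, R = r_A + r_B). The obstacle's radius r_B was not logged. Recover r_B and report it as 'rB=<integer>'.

m = 2400
d = (2, 11);  v_rel = (-6, -8),  |v_rel|² = 100
v_rel×d = (-6)·(11) − (-8)·(2) = -50
since m = R²·100 − (-50)²:  R² = (2500 + 2400) / 100 = 49
R = √49 = 7  ⇒  r_B = 7 − 1 = 6

rB=6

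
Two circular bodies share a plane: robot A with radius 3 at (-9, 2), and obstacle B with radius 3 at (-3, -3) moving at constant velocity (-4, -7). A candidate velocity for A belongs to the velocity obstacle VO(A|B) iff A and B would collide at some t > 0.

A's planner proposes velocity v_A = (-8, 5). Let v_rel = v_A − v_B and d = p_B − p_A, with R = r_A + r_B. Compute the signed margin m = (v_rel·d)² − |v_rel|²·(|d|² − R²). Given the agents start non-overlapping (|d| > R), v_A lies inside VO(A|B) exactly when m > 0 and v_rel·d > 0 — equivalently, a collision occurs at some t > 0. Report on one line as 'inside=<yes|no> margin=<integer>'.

d = (6, -5),  |d|² = 61;  R = 3+3 = 6,  c = 61−6² = 25
v_rel = (-4, 12),  |v_rel|² = 160;  v_rel·d = (-4)·(6) + (12)·(-5) = -84
160·t² + 168·t + 25 = 0  ⇒  m = (-84)² − 160·25 = 3056
m = 3056 > 0,  v_rel·d = -84 < 0  ⇒  outside

inside=no margin=3056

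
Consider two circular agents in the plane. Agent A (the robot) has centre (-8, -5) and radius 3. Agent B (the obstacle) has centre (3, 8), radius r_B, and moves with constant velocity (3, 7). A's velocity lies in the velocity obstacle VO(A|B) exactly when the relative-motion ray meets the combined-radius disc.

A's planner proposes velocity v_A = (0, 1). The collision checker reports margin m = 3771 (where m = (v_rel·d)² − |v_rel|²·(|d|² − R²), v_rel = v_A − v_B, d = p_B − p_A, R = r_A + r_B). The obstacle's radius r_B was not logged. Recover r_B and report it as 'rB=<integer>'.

m = 3771
d = (11, 13);  v_rel = (-3, -6),  |v_rel|² = 45
v_rel×d = (-3)·(13) − (-6)·(11) = 27
since m = R²·45 − 27²:  R² = (729 + 3771) / 45 = 100
R = √100 = 10  ⇒  r_B = 10 − 3 = 7

rB=7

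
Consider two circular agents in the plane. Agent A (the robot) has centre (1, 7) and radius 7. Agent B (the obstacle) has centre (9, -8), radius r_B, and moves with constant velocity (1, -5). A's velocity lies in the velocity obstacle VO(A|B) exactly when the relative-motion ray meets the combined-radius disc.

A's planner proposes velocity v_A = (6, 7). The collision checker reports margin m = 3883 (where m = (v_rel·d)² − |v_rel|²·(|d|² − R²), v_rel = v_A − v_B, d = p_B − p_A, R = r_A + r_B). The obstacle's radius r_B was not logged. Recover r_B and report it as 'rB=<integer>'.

m = 3883
d = (8, -15);  v_rel = (5, 12),  |v_rel|² = 169
v_rel×d = (5)·(-15) − (12)·(8) = -171
since m = R²·169 − (-171)²:  R² = (29241 + 3883) / 169 = 196
R = √196 = 14  ⇒  r_B = 14 − 7 = 7

rB=7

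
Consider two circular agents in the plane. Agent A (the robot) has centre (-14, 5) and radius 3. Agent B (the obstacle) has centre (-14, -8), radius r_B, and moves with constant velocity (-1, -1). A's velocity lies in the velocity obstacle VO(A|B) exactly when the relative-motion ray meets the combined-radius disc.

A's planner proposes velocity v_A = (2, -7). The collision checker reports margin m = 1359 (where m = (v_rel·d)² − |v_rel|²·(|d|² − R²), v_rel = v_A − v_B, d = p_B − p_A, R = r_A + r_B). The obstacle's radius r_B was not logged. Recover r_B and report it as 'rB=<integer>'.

m = 1359
d = (0, -13);  v_rel = (3, -6),  |v_rel|² = 45
v_rel×d = (3)·(-13) − (-6)·(0) = -39
since m = R²·45 − (-39)²:  R² = (1521 + 1359) / 45 = 64
R = √64 = 8  ⇒  r_B = 8 − 3 = 5

rB=5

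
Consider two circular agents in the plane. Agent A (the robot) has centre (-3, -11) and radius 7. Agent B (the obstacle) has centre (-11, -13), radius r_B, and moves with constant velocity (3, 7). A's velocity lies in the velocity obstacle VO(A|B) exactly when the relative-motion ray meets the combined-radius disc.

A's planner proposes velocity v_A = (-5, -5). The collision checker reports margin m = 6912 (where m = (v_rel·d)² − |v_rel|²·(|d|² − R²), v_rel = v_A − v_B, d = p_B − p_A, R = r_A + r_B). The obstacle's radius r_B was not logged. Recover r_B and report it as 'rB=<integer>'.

m = 6912
d = (-8, -2);  v_rel = (-8, -12),  |v_rel|² = 208
v_rel×d = (-8)·(-2) − (-12)·(-8) = -80
since m = R²·208 − (-80)²:  R² = (6400 + 6912) / 208 = 64
R = √64 = 8  ⇒  r_B = 8 − 7 = 1

rB=1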